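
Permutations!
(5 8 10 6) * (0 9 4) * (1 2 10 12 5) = (0 9 4)(1 2 10 6)(5 8 12) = [9, 2, 10, 3, 0, 8, 1, 7, 12, 4, 6, 11, 5]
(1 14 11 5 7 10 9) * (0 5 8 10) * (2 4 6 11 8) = (0 5 7)(1 14 8 10 9)(2 4 6 11) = [5, 14, 4, 3, 6, 7, 11, 0, 10, 1, 9, 2, 12, 13, 8]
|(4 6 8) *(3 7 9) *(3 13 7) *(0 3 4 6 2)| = 12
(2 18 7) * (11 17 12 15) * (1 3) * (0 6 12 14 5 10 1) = (0 6 12 15 11 17 14 5 10 1 3)(2 18 7) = [6, 3, 18, 0, 4, 10, 12, 2, 8, 9, 1, 17, 15, 13, 5, 11, 16, 14, 7]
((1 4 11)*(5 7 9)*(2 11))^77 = ((1 4 2 11)(5 7 9))^77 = (1 4 2 11)(5 9 7)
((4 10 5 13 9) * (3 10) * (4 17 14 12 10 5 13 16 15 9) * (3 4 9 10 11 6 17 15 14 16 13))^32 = (3 13 15)(5 9 10)(6 16 12)(11 17 14) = ((3 5 13 9 15 10)(6 17 16 14 12 11))^32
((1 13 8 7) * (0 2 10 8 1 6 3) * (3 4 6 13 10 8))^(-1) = ((0 2 8 7 13 1 10 3)(4 6))^(-1) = (0 3 10 1 13 7 8 2)(4 6)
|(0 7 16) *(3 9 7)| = |(0 3 9 7 16)| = 5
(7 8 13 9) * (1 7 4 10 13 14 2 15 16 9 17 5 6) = [0, 7, 15, 3, 10, 6, 1, 8, 14, 4, 13, 11, 12, 17, 2, 16, 9, 5] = (1 7 8 14 2 15 16 9 4 10 13 17 5 6)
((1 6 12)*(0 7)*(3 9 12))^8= (1 9 6 12 3)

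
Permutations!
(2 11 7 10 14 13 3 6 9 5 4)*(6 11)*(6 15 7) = (2 15 7 10 14 13 3 11 6 9 5 4) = [0, 1, 15, 11, 2, 4, 9, 10, 8, 5, 14, 6, 12, 3, 13, 7]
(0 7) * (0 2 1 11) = [7, 11, 1, 3, 4, 5, 6, 2, 8, 9, 10, 0] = (0 7 2 1 11)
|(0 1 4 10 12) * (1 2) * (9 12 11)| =|(0 2 1 4 10 11 9 12)| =8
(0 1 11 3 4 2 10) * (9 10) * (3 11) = (11)(0 1 3 4 2 9 10) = [1, 3, 9, 4, 2, 5, 6, 7, 8, 10, 0, 11]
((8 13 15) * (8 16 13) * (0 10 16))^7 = (0 16 15 10 13)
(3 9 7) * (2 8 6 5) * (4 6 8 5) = [0, 1, 5, 9, 6, 2, 4, 3, 8, 7] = (2 5)(3 9 7)(4 6)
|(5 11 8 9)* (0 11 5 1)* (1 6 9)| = 4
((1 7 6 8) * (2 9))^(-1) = ((1 7 6 8)(2 9))^(-1) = (1 8 6 7)(2 9)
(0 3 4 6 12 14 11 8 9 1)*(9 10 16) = (0 3 4 6 12 14 11 8 10 16 9 1) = [3, 0, 2, 4, 6, 5, 12, 7, 10, 1, 16, 8, 14, 13, 11, 15, 9]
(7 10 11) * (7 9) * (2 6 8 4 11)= (2 6 8 4 11 9 7 10)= [0, 1, 6, 3, 11, 5, 8, 10, 4, 7, 2, 9]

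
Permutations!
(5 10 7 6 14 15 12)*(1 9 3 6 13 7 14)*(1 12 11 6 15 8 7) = (1 9 3 15 11 6 12 5 10 14 8 7 13) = [0, 9, 2, 15, 4, 10, 12, 13, 7, 3, 14, 6, 5, 1, 8, 11]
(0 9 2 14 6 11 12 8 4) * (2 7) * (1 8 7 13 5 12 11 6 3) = [9, 8, 14, 1, 0, 12, 6, 2, 4, 13, 10, 11, 7, 5, 3] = (0 9 13 5 12 7 2 14 3 1 8 4)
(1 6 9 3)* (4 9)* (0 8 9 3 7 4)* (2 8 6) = (0 6)(1 2 8 9 7 4 3) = [6, 2, 8, 1, 3, 5, 0, 4, 9, 7]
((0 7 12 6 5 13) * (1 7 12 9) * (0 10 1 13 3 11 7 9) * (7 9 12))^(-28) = ((0 7)(1 12 6 5 3 11 9 13 10))^(-28) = (1 10 13 9 11 3 5 6 12)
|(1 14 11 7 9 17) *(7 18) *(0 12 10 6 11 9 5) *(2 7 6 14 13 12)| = 84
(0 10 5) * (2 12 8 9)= (0 10 5)(2 12 8 9)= [10, 1, 12, 3, 4, 0, 6, 7, 9, 2, 5, 11, 8]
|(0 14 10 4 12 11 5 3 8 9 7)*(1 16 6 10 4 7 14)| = 24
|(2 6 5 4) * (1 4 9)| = |(1 4 2 6 5 9)| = 6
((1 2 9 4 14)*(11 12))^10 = ((1 2 9 4 14)(11 12))^10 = (14)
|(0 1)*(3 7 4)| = 6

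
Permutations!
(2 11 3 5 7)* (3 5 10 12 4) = (2 11 5 7)(3 10 12 4) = [0, 1, 11, 10, 3, 7, 6, 2, 8, 9, 12, 5, 4]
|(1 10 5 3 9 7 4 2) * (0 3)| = 9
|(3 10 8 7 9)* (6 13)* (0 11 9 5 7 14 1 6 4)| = 22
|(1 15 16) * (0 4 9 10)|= 12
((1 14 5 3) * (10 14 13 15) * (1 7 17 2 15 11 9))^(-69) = (1 9 11 13)(2 14 7 15 5 17 10 3)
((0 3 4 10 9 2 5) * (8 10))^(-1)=(0 5 2 9 10 8 4 3)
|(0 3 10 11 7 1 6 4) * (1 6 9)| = |(0 3 10 11 7 6 4)(1 9)| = 14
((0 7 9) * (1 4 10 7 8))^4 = ((0 8 1 4 10 7 9))^4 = (0 10 8 7 1 9 4)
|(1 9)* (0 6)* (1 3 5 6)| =|(0 1 9 3 5 6)| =6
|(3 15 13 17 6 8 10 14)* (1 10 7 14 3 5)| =11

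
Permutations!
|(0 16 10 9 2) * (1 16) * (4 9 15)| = |(0 1 16 10 15 4 9 2)| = 8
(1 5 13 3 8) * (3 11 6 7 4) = [0, 5, 2, 8, 3, 13, 7, 4, 1, 9, 10, 6, 12, 11] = (1 5 13 11 6 7 4 3 8)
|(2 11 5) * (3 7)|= 6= |(2 11 5)(3 7)|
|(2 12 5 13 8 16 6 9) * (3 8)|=9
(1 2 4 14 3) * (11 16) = (1 2 4 14 3)(11 16) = [0, 2, 4, 1, 14, 5, 6, 7, 8, 9, 10, 16, 12, 13, 3, 15, 11]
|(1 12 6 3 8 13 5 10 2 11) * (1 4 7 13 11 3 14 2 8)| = 42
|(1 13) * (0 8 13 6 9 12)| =|(0 8 13 1 6 9 12)| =7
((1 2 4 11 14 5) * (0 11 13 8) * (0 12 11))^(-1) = (1 5 14 11 12 8 13 4 2)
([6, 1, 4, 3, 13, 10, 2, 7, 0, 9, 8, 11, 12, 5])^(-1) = (0 8 10 5 13 4 2 6)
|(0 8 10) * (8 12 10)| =3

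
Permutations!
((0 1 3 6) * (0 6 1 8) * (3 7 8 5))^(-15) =(0 1)(3 8)(5 7)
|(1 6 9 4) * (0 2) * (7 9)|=|(0 2)(1 6 7 9 4)|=10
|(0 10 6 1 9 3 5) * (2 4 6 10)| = |(10)(0 2 4 6 1 9 3 5)| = 8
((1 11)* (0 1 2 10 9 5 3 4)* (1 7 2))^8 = ((0 7 2 10 9 5 3 4)(1 11))^8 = (11)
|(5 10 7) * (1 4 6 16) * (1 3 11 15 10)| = |(1 4 6 16 3 11 15 10 7 5)| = 10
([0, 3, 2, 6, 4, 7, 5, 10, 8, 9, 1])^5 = (1 10 7 5 6 3)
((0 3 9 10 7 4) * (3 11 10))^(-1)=((0 11 10 7 4)(3 9))^(-1)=(0 4 7 10 11)(3 9)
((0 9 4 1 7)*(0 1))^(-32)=((0 9 4)(1 7))^(-32)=(0 9 4)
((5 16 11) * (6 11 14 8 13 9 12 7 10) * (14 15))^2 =(5 15 8 9 7 6)(10 11 16 14 13 12) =((5 16 15 14 8 13 9 12 7 10 6 11))^2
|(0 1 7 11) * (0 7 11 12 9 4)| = 7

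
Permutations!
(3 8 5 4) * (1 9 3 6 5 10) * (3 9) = (1 3 8 10)(4 6 5) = [0, 3, 2, 8, 6, 4, 5, 7, 10, 9, 1]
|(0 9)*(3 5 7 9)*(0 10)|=6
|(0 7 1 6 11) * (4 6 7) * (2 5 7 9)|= |(0 4 6 11)(1 9 2 5 7)|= 20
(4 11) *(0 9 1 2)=(0 9 1 2)(4 11)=[9, 2, 0, 3, 11, 5, 6, 7, 8, 1, 10, 4]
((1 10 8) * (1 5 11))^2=((1 10 8 5 11))^2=(1 8 11 10 5)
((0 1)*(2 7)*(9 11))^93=((0 1)(2 7)(9 11))^93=(0 1)(2 7)(9 11)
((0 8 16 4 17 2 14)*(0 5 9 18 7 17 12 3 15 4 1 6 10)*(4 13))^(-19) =(0 10 6 1 16 8)(2 5 18 17 14 9 7)(3 15 13 4 12)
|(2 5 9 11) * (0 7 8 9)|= 7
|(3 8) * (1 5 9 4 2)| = 10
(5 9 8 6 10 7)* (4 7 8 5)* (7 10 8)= (4 10 7)(5 9)(6 8)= [0, 1, 2, 3, 10, 9, 8, 4, 6, 5, 7]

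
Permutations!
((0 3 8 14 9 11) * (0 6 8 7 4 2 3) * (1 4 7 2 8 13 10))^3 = ((1 4 8 14 9 11 6 13 10)(2 3))^3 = (1 14 6)(2 3)(4 9 13)(8 11 10)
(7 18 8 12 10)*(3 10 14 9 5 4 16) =(3 10 7 18 8 12 14 9 5 4 16) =[0, 1, 2, 10, 16, 4, 6, 18, 12, 5, 7, 11, 14, 13, 9, 15, 3, 17, 8]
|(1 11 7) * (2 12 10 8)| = |(1 11 7)(2 12 10 8)| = 12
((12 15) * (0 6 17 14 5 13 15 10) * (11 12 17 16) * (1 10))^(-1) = ((0 6 16 11 12 1 10)(5 13 15 17 14))^(-1) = (0 10 1 12 11 16 6)(5 14 17 15 13)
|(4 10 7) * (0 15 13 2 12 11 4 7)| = |(0 15 13 2 12 11 4 10)| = 8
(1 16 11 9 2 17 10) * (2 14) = (1 16 11 9 14 2 17 10) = [0, 16, 17, 3, 4, 5, 6, 7, 8, 14, 1, 9, 12, 13, 2, 15, 11, 10]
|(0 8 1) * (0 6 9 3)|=6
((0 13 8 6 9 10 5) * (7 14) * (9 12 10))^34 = (14)(0 5 10 12 6 8 13)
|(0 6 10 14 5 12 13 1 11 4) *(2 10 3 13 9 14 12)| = 42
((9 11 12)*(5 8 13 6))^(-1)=(5 6 13 8)(9 12 11)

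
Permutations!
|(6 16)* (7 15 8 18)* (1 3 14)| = |(1 3 14)(6 16)(7 15 8 18)| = 12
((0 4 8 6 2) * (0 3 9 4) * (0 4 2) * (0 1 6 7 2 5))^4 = (0 2)(3 4)(5 7)(8 9)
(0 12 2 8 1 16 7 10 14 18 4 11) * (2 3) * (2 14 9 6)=(0 12 3 14 18 4 11)(1 16 7 10 9 6 2 8)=[12, 16, 8, 14, 11, 5, 2, 10, 1, 6, 9, 0, 3, 13, 18, 15, 7, 17, 4]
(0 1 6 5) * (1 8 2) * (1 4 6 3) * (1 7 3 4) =(0 8 2 1 4 6 5)(3 7) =[8, 4, 1, 7, 6, 0, 5, 3, 2]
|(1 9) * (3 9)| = 3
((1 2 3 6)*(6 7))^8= ((1 2 3 7 6))^8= (1 7 2 6 3)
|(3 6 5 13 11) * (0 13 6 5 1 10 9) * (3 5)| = 8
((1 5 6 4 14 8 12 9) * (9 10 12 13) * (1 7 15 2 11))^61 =(1 5 6 4 14 8 13 9 7 15 2 11)(10 12) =((1 5 6 4 14 8 13 9 7 15 2 11)(10 12))^61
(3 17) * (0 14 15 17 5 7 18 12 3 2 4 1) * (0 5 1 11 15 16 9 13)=(0 14 16 9 13)(1 5 7 18 12 3)(2 4 11 15 17)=[14, 5, 4, 1, 11, 7, 6, 18, 8, 13, 10, 15, 3, 0, 16, 17, 9, 2, 12]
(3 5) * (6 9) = (3 5)(6 9) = [0, 1, 2, 5, 4, 3, 9, 7, 8, 6]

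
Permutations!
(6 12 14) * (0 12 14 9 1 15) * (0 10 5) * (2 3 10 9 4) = (0 12 4 2 3 10 5)(1 15 9)(6 14) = [12, 15, 3, 10, 2, 0, 14, 7, 8, 1, 5, 11, 4, 13, 6, 9]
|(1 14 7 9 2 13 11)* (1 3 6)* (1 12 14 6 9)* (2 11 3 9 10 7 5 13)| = 18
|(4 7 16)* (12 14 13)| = 3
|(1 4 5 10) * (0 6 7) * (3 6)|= |(0 3 6 7)(1 4 5 10)|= 4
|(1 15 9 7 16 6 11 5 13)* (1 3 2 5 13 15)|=10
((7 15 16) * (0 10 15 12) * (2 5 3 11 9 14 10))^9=((0 2 5 3 11 9 14 10 15 16 7 12))^9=(0 16 14 3)(2 7 10 11)(5 12 15 9)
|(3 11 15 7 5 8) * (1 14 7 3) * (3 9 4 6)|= 30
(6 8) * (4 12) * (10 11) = (4 12)(6 8)(10 11) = [0, 1, 2, 3, 12, 5, 8, 7, 6, 9, 11, 10, 4]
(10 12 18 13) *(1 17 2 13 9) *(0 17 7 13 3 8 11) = (0 17 2 3 8 11)(1 7 13 10 12 18 9) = [17, 7, 3, 8, 4, 5, 6, 13, 11, 1, 12, 0, 18, 10, 14, 15, 16, 2, 9]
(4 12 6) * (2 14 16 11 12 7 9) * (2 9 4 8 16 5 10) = [0, 1, 14, 3, 7, 10, 8, 4, 16, 9, 2, 12, 6, 13, 5, 15, 11] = (2 14 5 10)(4 7)(6 8 16 11 12)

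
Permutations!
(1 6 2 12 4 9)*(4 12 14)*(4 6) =[0, 4, 14, 3, 9, 5, 2, 7, 8, 1, 10, 11, 12, 13, 6] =(1 4 9)(2 14 6)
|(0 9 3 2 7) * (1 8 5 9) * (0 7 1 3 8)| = 12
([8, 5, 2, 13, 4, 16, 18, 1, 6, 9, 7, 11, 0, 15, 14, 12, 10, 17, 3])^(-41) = [12, 7, 2, 18, 4, 1, 8, 10, 0, 9, 16, 11, 15, 3, 14, 13, 5, 17, 6]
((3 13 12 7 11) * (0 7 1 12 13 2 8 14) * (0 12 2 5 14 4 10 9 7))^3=((1 2 8 4 10 9 7 11 3 5 14 12))^3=(1 4 7 5)(2 10 11 14)(3 12 8 9)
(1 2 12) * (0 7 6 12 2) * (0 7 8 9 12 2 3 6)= (0 8 9 12 1 7)(2 3 6)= [8, 7, 3, 6, 4, 5, 2, 0, 9, 12, 10, 11, 1]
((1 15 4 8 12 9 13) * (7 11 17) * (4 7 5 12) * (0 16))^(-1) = ((0 16)(1 15 7 11 17 5 12 9 13)(4 8))^(-1) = (0 16)(1 13 9 12 5 17 11 7 15)(4 8)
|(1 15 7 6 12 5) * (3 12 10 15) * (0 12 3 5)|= |(0 12)(1 5)(6 10 15 7)|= 4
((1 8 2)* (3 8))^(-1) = (1 2 8 3)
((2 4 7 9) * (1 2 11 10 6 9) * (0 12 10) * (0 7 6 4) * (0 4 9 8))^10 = (0 8 6 4 2 1 7 11 9 10 12)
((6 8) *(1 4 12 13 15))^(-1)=(1 15 13 12 4)(6 8)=((1 4 12 13 15)(6 8))^(-1)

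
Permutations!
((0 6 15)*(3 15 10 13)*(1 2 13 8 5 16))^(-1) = (0 15 3 13 2 1 16 5 8 10 6)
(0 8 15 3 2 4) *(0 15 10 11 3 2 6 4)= (0 8 10 11 3 6 4 15 2)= [8, 1, 0, 6, 15, 5, 4, 7, 10, 9, 11, 3, 12, 13, 14, 2]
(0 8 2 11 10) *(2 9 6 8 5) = (0 5 2 11 10)(6 8 9) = [5, 1, 11, 3, 4, 2, 8, 7, 9, 6, 0, 10]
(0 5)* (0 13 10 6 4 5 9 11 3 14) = (0 9 11 3 14)(4 5 13 10 6) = [9, 1, 2, 14, 5, 13, 4, 7, 8, 11, 6, 3, 12, 10, 0]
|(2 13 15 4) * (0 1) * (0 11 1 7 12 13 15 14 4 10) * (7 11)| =|(0 11 1 7 12 13 14 4 2 15 10)| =11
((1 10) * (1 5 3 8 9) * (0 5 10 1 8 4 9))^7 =(10)(0 5 3 4 9 8)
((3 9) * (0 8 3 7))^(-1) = ((0 8 3 9 7))^(-1) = (0 7 9 3 8)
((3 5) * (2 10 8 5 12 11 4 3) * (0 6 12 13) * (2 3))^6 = ((0 6 12 11 4 2 10 8 5 3 13))^6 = (0 10 6 8 12 5 11 3 4 13 2)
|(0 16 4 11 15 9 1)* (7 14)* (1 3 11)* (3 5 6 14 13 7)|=28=|(0 16 4 1)(3 11 15 9 5 6 14)(7 13)|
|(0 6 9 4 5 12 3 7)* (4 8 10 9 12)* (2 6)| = |(0 2 6 12 3 7)(4 5)(8 10 9)| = 6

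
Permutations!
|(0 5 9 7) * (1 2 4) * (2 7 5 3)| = |(0 3 2 4 1 7)(5 9)| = 6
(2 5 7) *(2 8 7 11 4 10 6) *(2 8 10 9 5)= (4 9 5 11)(6 8 7 10)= [0, 1, 2, 3, 9, 11, 8, 10, 7, 5, 6, 4]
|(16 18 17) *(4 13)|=|(4 13)(16 18 17)|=6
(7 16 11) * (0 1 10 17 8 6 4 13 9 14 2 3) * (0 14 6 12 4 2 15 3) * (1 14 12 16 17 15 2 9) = (0 14 2)(1 10 15 3 12 4 13)(6 9)(7 17 8 16 11) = [14, 10, 0, 12, 13, 5, 9, 17, 16, 6, 15, 7, 4, 1, 2, 3, 11, 8]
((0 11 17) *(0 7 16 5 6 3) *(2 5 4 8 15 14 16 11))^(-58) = (0 5 3 2 6)(4 15 16 8 14)(7 17 11)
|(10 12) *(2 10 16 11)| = |(2 10 12 16 11)| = 5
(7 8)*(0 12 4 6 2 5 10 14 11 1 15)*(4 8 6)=(0 12 8 7 6 2 5 10 14 11 1 15)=[12, 15, 5, 3, 4, 10, 2, 6, 7, 9, 14, 1, 8, 13, 11, 0]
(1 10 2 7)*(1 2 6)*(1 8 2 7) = (1 10 6 8 2) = [0, 10, 1, 3, 4, 5, 8, 7, 2, 9, 6]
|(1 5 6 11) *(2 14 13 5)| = 7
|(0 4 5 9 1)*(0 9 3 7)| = |(0 4 5 3 7)(1 9)| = 10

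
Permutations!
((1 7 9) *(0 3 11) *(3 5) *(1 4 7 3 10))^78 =((0 5 10 1 3 11)(4 7 9))^78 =(11)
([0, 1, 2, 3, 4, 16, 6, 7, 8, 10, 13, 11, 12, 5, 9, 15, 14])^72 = (16)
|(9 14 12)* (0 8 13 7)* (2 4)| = 12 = |(0 8 13 7)(2 4)(9 14 12)|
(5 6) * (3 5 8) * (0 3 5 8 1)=(0 3 8 5 6 1)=[3, 0, 2, 8, 4, 6, 1, 7, 5]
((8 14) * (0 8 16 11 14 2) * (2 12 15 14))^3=(0 15 11 8 14 2 12 16)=((0 8 12 15 14 16 11 2))^3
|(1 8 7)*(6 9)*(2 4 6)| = 12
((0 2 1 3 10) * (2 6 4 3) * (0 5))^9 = (0 3)(1 2)(4 5)(6 10)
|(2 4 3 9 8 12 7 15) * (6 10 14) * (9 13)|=9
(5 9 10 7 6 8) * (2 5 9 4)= [0, 1, 5, 3, 2, 4, 8, 6, 9, 10, 7]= (2 5 4)(6 8 9 10 7)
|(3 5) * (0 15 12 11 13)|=|(0 15 12 11 13)(3 5)|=10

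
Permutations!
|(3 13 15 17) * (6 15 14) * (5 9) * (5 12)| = |(3 13 14 6 15 17)(5 9 12)| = 6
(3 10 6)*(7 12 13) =[0, 1, 2, 10, 4, 5, 3, 12, 8, 9, 6, 11, 13, 7] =(3 10 6)(7 12 13)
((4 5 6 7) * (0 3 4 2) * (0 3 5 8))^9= (0 5 6 7 2 3 4 8)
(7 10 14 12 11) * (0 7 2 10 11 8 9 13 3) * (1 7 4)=[4, 7, 10, 0, 1, 5, 6, 11, 9, 13, 14, 2, 8, 3, 12]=(0 4 1 7 11 2 10 14 12 8 9 13 3)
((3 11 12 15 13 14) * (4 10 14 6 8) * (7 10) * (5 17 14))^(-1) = (3 14 17 5 10 7 4 8 6 13 15 12 11)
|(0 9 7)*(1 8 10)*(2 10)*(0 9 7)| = 12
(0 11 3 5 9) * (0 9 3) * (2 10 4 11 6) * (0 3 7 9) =[6, 1, 10, 5, 11, 7, 2, 9, 8, 0, 4, 3] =(0 6 2 10 4 11 3 5 7 9)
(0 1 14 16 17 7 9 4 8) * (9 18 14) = (0 1 9 4 8)(7 18 14 16 17) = [1, 9, 2, 3, 8, 5, 6, 18, 0, 4, 10, 11, 12, 13, 16, 15, 17, 7, 14]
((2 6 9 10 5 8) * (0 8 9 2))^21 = (10)(0 8)(2 6)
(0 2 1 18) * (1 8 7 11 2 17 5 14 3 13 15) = (0 17 5 14 3 13 15 1 18)(2 8 7 11) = [17, 18, 8, 13, 4, 14, 6, 11, 7, 9, 10, 2, 12, 15, 3, 1, 16, 5, 0]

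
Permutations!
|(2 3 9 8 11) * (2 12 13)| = |(2 3 9 8 11 12 13)| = 7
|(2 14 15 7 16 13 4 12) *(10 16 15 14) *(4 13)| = |(2 10 16 4 12)(7 15)| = 10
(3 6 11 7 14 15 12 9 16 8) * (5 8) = (3 6 11 7 14 15 12 9 16 5 8) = [0, 1, 2, 6, 4, 8, 11, 14, 3, 16, 10, 7, 9, 13, 15, 12, 5]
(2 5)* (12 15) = (2 5)(12 15) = [0, 1, 5, 3, 4, 2, 6, 7, 8, 9, 10, 11, 15, 13, 14, 12]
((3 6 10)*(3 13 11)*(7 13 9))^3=((3 6 10 9 7 13 11))^3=(3 9 11 10 13 6 7)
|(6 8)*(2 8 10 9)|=|(2 8 6 10 9)|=5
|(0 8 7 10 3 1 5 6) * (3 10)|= |(10)(0 8 7 3 1 5 6)|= 7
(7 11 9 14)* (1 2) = (1 2)(7 11 9 14) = [0, 2, 1, 3, 4, 5, 6, 11, 8, 14, 10, 9, 12, 13, 7]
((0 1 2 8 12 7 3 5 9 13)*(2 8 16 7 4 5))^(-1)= ((0 1 8 12 4 5 9 13)(2 16 7 3))^(-1)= (0 13 9 5 4 12 8 1)(2 3 7 16)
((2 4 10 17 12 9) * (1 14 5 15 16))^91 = ((1 14 5 15 16)(2 4 10 17 12 9))^91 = (1 14 5 15 16)(2 4 10 17 12 9)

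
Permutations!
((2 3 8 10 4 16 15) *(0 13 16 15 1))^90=(0 16)(1 13)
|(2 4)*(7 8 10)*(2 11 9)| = |(2 4 11 9)(7 8 10)| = 12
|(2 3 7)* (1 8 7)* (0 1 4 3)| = 10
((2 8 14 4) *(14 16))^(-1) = ((2 8 16 14 4))^(-1) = (2 4 14 16 8)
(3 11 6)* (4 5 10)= (3 11 6)(4 5 10)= [0, 1, 2, 11, 5, 10, 3, 7, 8, 9, 4, 6]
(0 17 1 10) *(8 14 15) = (0 17 1 10)(8 14 15) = [17, 10, 2, 3, 4, 5, 6, 7, 14, 9, 0, 11, 12, 13, 15, 8, 16, 1]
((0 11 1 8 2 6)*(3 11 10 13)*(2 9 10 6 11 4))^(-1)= ((0 6)(1 8 9 10 13 3 4 2 11))^(-1)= (0 6)(1 11 2 4 3 13 10 9 8)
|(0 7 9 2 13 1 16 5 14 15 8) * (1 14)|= 24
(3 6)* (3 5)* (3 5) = [0, 1, 2, 6, 4, 5, 3] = (3 6)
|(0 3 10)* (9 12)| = |(0 3 10)(9 12)| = 6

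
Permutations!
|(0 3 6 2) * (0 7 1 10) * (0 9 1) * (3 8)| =|(0 8 3 6 2 7)(1 10 9)| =6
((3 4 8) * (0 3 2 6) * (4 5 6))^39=(8)(0 6 5 3)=((0 3 5 6)(2 4 8))^39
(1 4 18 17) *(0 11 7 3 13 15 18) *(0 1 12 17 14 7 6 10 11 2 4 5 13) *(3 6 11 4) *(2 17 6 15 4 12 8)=(0 17 8 2 3)(1 5 13 4)(6 10 12)(7 15 18 14)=[17, 5, 3, 0, 1, 13, 10, 15, 2, 9, 12, 11, 6, 4, 7, 18, 16, 8, 14]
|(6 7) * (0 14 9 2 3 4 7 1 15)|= |(0 14 9 2 3 4 7 6 1 15)|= 10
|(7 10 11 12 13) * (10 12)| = 6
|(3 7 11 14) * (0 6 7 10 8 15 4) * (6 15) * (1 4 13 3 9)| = 13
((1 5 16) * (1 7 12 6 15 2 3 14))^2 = (1 16 12 15 3)(2 14 5 7 6)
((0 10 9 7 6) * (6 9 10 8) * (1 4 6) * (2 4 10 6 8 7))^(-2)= (0 10 8 2 7 6 1 4 9)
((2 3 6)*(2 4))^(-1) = (2 4 6 3)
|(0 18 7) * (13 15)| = |(0 18 7)(13 15)| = 6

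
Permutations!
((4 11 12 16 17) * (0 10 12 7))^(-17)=(0 7 11 4 17 16 12 10)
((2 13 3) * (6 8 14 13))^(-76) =(2 8 13)(3 6 14) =((2 6 8 14 13 3))^(-76)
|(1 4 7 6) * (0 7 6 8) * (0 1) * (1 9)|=|(0 7 8 9 1 4 6)|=7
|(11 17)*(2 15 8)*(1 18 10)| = 6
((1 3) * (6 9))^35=((1 3)(6 9))^35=(1 3)(6 9)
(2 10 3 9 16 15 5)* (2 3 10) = [0, 1, 2, 9, 4, 3, 6, 7, 8, 16, 10, 11, 12, 13, 14, 5, 15] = (3 9 16 15 5)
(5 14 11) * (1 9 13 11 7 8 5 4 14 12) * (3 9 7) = (1 7 8 5 12)(3 9 13 11 4 14) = [0, 7, 2, 9, 14, 12, 6, 8, 5, 13, 10, 4, 1, 11, 3]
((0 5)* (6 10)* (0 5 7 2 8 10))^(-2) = (0 10 2)(6 8 7)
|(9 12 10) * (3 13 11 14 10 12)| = |(3 13 11 14 10 9)| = 6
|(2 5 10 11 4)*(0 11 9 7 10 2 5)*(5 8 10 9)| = 14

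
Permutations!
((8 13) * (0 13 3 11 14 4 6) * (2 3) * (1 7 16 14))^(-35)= (0 13 8 2 3 11 1 7 16 14 4 6)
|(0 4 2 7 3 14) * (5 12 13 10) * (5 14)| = 10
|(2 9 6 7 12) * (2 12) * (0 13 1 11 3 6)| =|(0 13 1 11 3 6 7 2 9)| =9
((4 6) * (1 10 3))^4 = ((1 10 3)(4 6))^4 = (1 10 3)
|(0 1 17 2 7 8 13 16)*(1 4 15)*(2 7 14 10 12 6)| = |(0 4 15 1 17 7 8 13 16)(2 14 10 12 6)| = 45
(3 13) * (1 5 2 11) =[0, 5, 11, 13, 4, 2, 6, 7, 8, 9, 10, 1, 12, 3] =(1 5 2 11)(3 13)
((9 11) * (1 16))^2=(16)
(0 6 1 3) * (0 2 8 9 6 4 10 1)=(0 4 10 1 3 2 8 9 6)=[4, 3, 8, 2, 10, 5, 0, 7, 9, 6, 1]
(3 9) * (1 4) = (1 4)(3 9) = [0, 4, 2, 9, 1, 5, 6, 7, 8, 3]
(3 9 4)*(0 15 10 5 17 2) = (0 15 10 5 17 2)(3 9 4) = [15, 1, 0, 9, 3, 17, 6, 7, 8, 4, 5, 11, 12, 13, 14, 10, 16, 2]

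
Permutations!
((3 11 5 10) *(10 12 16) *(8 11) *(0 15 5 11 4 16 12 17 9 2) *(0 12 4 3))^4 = (0 9 16 5 12)(2 10 17 4 15)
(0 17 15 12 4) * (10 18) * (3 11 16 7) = (0 17 15 12 4)(3 11 16 7)(10 18) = [17, 1, 2, 11, 0, 5, 6, 3, 8, 9, 18, 16, 4, 13, 14, 12, 7, 15, 10]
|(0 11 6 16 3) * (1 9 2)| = 15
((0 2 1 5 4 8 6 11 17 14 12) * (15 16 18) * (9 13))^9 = (18)(0 14 11 8 5 2 12 17 6 4 1)(9 13)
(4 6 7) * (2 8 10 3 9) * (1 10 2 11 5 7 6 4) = (1 10 3 9 11 5 7)(2 8) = [0, 10, 8, 9, 4, 7, 6, 1, 2, 11, 3, 5]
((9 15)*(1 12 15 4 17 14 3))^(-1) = ((1 12 15 9 4 17 14 3))^(-1) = (1 3 14 17 4 9 15 12)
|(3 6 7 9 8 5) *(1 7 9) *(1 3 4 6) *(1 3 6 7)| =|(4 7 6 9 8 5)| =6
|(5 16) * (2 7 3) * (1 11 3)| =|(1 11 3 2 7)(5 16)| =10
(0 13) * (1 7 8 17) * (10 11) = (0 13)(1 7 8 17)(10 11) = [13, 7, 2, 3, 4, 5, 6, 8, 17, 9, 11, 10, 12, 0, 14, 15, 16, 1]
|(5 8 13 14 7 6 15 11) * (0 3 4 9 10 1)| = |(0 3 4 9 10 1)(5 8 13 14 7 6 15 11)| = 24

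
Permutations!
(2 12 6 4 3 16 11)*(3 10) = (2 12 6 4 10 3 16 11) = [0, 1, 12, 16, 10, 5, 4, 7, 8, 9, 3, 2, 6, 13, 14, 15, 11]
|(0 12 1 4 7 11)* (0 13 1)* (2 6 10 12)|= |(0 2 6 10 12)(1 4 7 11 13)|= 5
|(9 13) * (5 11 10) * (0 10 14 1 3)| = 14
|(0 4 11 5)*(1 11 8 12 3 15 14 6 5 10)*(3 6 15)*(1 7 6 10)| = 8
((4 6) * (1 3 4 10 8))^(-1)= (1 8 10 6 4 3)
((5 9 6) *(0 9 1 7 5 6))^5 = ((0 9)(1 7 5))^5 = (0 9)(1 5 7)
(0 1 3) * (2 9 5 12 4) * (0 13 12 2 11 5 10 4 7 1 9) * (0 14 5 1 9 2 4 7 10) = [2, 3, 14, 13, 11, 4, 6, 9, 8, 0, 7, 1, 10, 12, 5] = (0 2 14 5 4 11 1 3 13 12 10 7 9)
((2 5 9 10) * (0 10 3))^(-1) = ((0 10 2 5 9 3))^(-1) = (0 3 9 5 2 10)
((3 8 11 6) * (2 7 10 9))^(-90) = (2 10)(3 11)(6 8)(7 9)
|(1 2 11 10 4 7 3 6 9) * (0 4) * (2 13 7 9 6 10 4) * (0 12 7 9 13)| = |(0 2 11 4 13 9 1)(3 10 12 7)| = 28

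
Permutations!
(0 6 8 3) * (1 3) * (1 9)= (0 6 8 9 1 3)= [6, 3, 2, 0, 4, 5, 8, 7, 9, 1]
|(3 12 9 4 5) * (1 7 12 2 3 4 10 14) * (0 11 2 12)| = 10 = |(0 11 2 3 12 9 10 14 1 7)(4 5)|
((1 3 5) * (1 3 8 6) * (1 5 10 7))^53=((1 8 6 5 3 10 7))^53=(1 3 8 10 6 7 5)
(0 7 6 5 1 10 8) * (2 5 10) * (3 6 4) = (0 7 4 3 6 10 8)(1 2 5) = [7, 2, 5, 6, 3, 1, 10, 4, 0, 9, 8]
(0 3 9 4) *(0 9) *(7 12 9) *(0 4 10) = (0 3 4 7 12 9 10) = [3, 1, 2, 4, 7, 5, 6, 12, 8, 10, 0, 11, 9]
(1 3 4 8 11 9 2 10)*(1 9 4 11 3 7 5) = (1 7 5)(2 10 9)(3 11 4 8) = [0, 7, 10, 11, 8, 1, 6, 5, 3, 2, 9, 4]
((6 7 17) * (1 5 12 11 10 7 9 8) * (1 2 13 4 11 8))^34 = (1 10 8 6 4 5 7 2 9 11 12 17 13)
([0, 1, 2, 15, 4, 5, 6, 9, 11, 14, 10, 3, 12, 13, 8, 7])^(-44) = (3 8 9 15 11 14 7)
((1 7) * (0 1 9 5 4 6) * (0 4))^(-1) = ((0 1 7 9 5)(4 6))^(-1) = (0 5 9 7 1)(4 6)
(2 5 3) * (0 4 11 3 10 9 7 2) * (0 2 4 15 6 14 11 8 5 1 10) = [15, 10, 1, 2, 8, 0, 14, 4, 5, 7, 9, 3, 12, 13, 11, 6] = (0 15 6 14 11 3 2 1 10 9 7 4 8 5)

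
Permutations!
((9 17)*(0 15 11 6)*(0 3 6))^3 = (3 6)(9 17)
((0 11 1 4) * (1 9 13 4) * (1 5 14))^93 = ((0 11 9 13 4)(1 5 14))^93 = (14)(0 13 11 4 9)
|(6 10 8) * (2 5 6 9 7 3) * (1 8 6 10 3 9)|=|(1 8)(2 5 10 6 3)(7 9)|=10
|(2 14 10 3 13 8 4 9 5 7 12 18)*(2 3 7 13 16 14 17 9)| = |(2 17 9 5 13 8 4)(3 16 14 10 7 12 18)| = 7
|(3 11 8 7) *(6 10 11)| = 6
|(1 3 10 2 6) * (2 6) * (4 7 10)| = |(1 3 4 7 10 6)| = 6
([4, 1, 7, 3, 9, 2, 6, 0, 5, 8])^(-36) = (0 7 2 5 8 9 4)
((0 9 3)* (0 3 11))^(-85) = ((0 9 11))^(-85) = (0 11 9)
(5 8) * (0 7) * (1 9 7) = (0 1 9 7)(5 8) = [1, 9, 2, 3, 4, 8, 6, 0, 5, 7]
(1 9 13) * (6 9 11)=(1 11 6 9 13)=[0, 11, 2, 3, 4, 5, 9, 7, 8, 13, 10, 6, 12, 1]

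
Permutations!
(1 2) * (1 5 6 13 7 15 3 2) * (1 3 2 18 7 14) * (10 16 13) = (1 3 18 7 15 2 5 6 10 16 13 14) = [0, 3, 5, 18, 4, 6, 10, 15, 8, 9, 16, 11, 12, 14, 1, 2, 13, 17, 7]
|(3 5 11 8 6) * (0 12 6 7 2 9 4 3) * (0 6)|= 8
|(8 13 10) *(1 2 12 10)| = 6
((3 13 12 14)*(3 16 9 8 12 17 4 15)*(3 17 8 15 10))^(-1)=((3 13 8 12 14 16 9 15 17 4 10))^(-1)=(3 10 4 17 15 9 16 14 12 8 13)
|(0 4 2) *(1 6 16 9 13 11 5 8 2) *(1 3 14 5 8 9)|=30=|(0 4 3 14 5 9 13 11 8 2)(1 6 16)|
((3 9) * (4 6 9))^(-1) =(3 9 6 4)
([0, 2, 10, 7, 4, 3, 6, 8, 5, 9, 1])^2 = (1 10 2)(3 8)(5 7)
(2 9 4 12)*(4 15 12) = (2 9 15 12) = [0, 1, 9, 3, 4, 5, 6, 7, 8, 15, 10, 11, 2, 13, 14, 12]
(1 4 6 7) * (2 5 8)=(1 4 6 7)(2 5 8)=[0, 4, 5, 3, 6, 8, 7, 1, 2]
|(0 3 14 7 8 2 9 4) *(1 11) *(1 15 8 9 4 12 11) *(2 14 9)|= 11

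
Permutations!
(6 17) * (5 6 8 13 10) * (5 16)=(5 6 17 8 13 10 16)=[0, 1, 2, 3, 4, 6, 17, 7, 13, 9, 16, 11, 12, 10, 14, 15, 5, 8]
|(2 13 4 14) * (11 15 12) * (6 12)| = 4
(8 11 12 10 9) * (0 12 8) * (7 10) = [12, 1, 2, 3, 4, 5, 6, 10, 11, 0, 9, 8, 7] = (0 12 7 10 9)(8 11)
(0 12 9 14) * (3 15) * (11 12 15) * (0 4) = (0 15 3 11 12 9 14 4) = [15, 1, 2, 11, 0, 5, 6, 7, 8, 14, 10, 12, 9, 13, 4, 3]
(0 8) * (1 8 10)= [10, 8, 2, 3, 4, 5, 6, 7, 0, 9, 1]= (0 10 1 8)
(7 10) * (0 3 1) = (0 3 1)(7 10) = [3, 0, 2, 1, 4, 5, 6, 10, 8, 9, 7]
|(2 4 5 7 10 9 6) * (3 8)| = |(2 4 5 7 10 9 6)(3 8)| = 14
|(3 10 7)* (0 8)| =|(0 8)(3 10 7)| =6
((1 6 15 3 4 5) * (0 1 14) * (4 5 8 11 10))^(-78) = (0 14 5 3 15 6 1)(4 11)(8 10) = ((0 1 6 15 3 5 14)(4 8 11 10))^(-78)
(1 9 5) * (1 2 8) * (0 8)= (0 8 1 9 5 2)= [8, 9, 0, 3, 4, 2, 6, 7, 1, 5]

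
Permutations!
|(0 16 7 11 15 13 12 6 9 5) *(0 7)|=8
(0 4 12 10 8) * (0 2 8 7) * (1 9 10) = [4, 9, 8, 3, 12, 5, 6, 0, 2, 10, 7, 11, 1] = (0 4 12 1 9 10 7)(2 8)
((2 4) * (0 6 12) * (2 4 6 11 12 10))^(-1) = (0 12 11)(2 10 6)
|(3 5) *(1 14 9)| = |(1 14 9)(3 5)| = 6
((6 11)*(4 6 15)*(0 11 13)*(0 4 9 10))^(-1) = (0 10 9 15 11)(4 13 6) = ((0 11 15 9 10)(4 6 13))^(-1)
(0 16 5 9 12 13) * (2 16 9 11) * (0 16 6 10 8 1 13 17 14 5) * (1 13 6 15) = (0 9 12 17 14 5 11 2 15 1 6 10 8 13 16) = [9, 6, 15, 3, 4, 11, 10, 7, 13, 12, 8, 2, 17, 16, 5, 1, 0, 14]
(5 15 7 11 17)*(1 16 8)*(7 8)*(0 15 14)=(0 15 8 1 16 7 11 17 5 14)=[15, 16, 2, 3, 4, 14, 6, 11, 1, 9, 10, 17, 12, 13, 0, 8, 7, 5]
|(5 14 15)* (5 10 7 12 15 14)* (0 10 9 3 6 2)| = |(0 10 7 12 15 9 3 6 2)| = 9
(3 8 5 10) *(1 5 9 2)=(1 5 10 3 8 9 2)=[0, 5, 1, 8, 4, 10, 6, 7, 9, 2, 3]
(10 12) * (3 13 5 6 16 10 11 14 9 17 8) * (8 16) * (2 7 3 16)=(2 7 3 13 5 6 8 16 10 12 11 14 9 17)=[0, 1, 7, 13, 4, 6, 8, 3, 16, 17, 12, 14, 11, 5, 9, 15, 10, 2]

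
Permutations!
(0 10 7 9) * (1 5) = [10, 5, 2, 3, 4, 1, 6, 9, 8, 0, 7] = (0 10 7 9)(1 5)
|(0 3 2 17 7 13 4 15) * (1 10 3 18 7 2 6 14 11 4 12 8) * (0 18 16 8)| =|(0 16 8 1 10 3 6 14 11 4 15 18 7 13 12)(2 17)| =30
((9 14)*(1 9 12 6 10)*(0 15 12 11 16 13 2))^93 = (0 16 9 6)(1 12 2 11)(10 15 13 14) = ((0 15 12 6 10 1 9 14 11 16 13 2))^93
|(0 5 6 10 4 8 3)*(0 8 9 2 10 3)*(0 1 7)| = 28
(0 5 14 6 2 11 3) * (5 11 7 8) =(0 11 3)(2 7 8 5 14 6) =[11, 1, 7, 0, 4, 14, 2, 8, 5, 9, 10, 3, 12, 13, 6]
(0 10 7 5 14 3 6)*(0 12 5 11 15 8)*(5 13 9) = (0 10 7 11 15 8)(3 6 12 13 9 5 14) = [10, 1, 2, 6, 4, 14, 12, 11, 0, 5, 7, 15, 13, 9, 3, 8]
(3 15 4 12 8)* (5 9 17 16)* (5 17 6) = (3 15 4 12 8)(5 9 6)(16 17) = [0, 1, 2, 15, 12, 9, 5, 7, 3, 6, 10, 11, 8, 13, 14, 4, 17, 16]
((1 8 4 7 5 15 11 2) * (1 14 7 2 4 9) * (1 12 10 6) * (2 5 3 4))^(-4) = ((1 8 9 12 10 6)(2 14 7 3 4 5 15 11))^(-4) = (1 9 10)(2 4)(3 11)(5 14)(6 8 12)(7 15)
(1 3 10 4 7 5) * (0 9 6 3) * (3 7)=(0 9 6 7 5 1)(3 10 4)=[9, 0, 2, 10, 3, 1, 7, 5, 8, 6, 4]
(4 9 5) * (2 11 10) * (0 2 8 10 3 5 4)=(0 2 11 3 5)(4 9)(8 10)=[2, 1, 11, 5, 9, 0, 6, 7, 10, 4, 8, 3]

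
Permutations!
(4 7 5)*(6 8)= (4 7 5)(6 8)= [0, 1, 2, 3, 7, 4, 8, 5, 6]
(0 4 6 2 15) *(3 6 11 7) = (0 4 11 7 3 6 2 15) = [4, 1, 15, 6, 11, 5, 2, 3, 8, 9, 10, 7, 12, 13, 14, 0]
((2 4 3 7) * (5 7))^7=((2 4 3 5 7))^7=(2 3 7 4 5)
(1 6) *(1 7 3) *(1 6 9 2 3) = (1 9 2 3 6 7) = [0, 9, 3, 6, 4, 5, 7, 1, 8, 2]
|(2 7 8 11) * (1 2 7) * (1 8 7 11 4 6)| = |(11)(1 2 8 4 6)| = 5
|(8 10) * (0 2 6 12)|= |(0 2 6 12)(8 10)|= 4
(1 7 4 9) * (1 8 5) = (1 7 4 9 8 5) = [0, 7, 2, 3, 9, 1, 6, 4, 5, 8]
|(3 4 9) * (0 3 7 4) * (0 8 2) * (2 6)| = 15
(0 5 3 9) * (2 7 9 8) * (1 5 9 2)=(0 9)(1 5 3 8)(2 7)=[9, 5, 7, 8, 4, 3, 6, 2, 1, 0]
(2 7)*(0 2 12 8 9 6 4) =(0 2 7 12 8 9 6 4) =[2, 1, 7, 3, 0, 5, 4, 12, 9, 6, 10, 11, 8]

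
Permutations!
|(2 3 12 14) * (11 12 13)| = 6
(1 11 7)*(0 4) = (0 4)(1 11 7) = [4, 11, 2, 3, 0, 5, 6, 1, 8, 9, 10, 7]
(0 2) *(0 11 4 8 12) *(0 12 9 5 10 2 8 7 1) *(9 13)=(0 8 13 9 5 10 2 11 4 7 1)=[8, 0, 11, 3, 7, 10, 6, 1, 13, 5, 2, 4, 12, 9]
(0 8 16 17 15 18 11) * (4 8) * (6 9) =[4, 1, 2, 3, 8, 5, 9, 7, 16, 6, 10, 0, 12, 13, 14, 18, 17, 15, 11] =(0 4 8 16 17 15 18 11)(6 9)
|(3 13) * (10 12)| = 2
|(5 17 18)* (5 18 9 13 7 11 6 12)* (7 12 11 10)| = 10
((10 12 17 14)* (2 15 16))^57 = (10 12 17 14)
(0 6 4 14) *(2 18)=[6, 1, 18, 3, 14, 5, 4, 7, 8, 9, 10, 11, 12, 13, 0, 15, 16, 17, 2]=(0 6 4 14)(2 18)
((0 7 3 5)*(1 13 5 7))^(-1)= (0 5 13 1)(3 7)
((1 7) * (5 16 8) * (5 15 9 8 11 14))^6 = (5 11)(14 16)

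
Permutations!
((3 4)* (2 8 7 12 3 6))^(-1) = ((2 8 7 12 3 4 6))^(-1) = (2 6 4 3 12 7 8)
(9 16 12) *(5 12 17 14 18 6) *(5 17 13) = [0, 1, 2, 3, 4, 12, 17, 7, 8, 16, 10, 11, 9, 5, 18, 15, 13, 14, 6] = (5 12 9 16 13)(6 17 14 18)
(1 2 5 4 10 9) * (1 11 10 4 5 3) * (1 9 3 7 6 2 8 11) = (1 8 11 10 3 9)(2 7 6) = [0, 8, 7, 9, 4, 5, 2, 6, 11, 1, 3, 10]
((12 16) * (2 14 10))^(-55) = ((2 14 10)(12 16))^(-55) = (2 10 14)(12 16)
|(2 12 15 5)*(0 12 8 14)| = 7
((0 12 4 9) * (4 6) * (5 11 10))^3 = ((0 12 6 4 9)(5 11 10))^3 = (0 4 12 9 6)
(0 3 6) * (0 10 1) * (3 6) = [6, 0, 2, 3, 4, 5, 10, 7, 8, 9, 1] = (0 6 10 1)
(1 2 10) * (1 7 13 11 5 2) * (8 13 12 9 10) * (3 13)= (2 8 3 13 11 5)(7 12 9 10)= [0, 1, 8, 13, 4, 2, 6, 12, 3, 10, 7, 5, 9, 11]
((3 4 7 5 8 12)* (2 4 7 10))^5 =(12)(2 10 4) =((2 4 10)(3 7 5 8 12))^5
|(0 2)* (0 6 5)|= |(0 2 6 5)|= 4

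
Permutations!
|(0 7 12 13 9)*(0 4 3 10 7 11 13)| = 9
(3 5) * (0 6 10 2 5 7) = (0 6 10 2 5 3 7) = [6, 1, 5, 7, 4, 3, 10, 0, 8, 9, 2]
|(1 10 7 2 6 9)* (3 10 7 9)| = |(1 7 2 6 3 10 9)| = 7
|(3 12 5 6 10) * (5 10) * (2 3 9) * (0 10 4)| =14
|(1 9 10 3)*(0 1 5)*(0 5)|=5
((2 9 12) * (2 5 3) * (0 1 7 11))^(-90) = ((0 1 7 11)(2 9 12 5 3))^(-90) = (12)(0 7)(1 11)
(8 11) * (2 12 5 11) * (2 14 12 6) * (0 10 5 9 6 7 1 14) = (0 10 5 11 8)(1 14 12 9 6 2 7) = [10, 14, 7, 3, 4, 11, 2, 1, 0, 6, 5, 8, 9, 13, 12]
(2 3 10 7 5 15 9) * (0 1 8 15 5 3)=(0 1 8 15 9 2)(3 10 7)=[1, 8, 0, 10, 4, 5, 6, 3, 15, 2, 7, 11, 12, 13, 14, 9]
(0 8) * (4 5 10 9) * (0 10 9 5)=[8, 1, 2, 3, 0, 9, 6, 7, 10, 4, 5]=(0 8 10 5 9 4)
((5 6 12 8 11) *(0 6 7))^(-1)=((0 6 12 8 11 5 7))^(-1)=(0 7 5 11 8 12 6)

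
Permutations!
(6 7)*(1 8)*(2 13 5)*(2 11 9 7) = (1 8)(2 13 5 11 9 7 6) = [0, 8, 13, 3, 4, 11, 2, 6, 1, 7, 10, 9, 12, 5]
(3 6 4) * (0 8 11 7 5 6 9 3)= (0 8 11 7 5 6 4)(3 9)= [8, 1, 2, 9, 0, 6, 4, 5, 11, 3, 10, 7]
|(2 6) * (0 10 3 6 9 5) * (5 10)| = |(0 5)(2 9 10 3 6)| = 10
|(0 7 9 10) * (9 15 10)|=4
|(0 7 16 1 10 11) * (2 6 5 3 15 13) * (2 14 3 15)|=42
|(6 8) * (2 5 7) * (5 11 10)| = |(2 11 10 5 7)(6 8)| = 10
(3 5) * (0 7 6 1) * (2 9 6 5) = (0 7 5 3 2 9 6 1) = [7, 0, 9, 2, 4, 3, 1, 5, 8, 6]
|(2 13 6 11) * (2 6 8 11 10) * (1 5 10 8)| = |(1 5 10 2 13)(6 8 11)| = 15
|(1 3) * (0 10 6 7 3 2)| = 7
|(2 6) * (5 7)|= 2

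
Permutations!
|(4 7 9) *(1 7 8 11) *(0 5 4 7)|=|(0 5 4 8 11 1)(7 9)|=6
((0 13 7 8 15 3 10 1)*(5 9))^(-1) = ((0 13 7 8 15 3 10 1)(5 9))^(-1) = (0 1 10 3 15 8 7 13)(5 9)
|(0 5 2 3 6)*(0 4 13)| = 7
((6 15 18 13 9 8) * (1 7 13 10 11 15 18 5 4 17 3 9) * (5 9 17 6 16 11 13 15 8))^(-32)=(1 10 6 5 15)(4 9 7 13 18)(8 16 11)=((1 7 15 9 5 4 6 18 10 13)(3 17)(8 16 11))^(-32)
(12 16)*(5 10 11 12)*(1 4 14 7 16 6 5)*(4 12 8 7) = (1 12 6 5 10 11 8 7 16)(4 14) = [0, 12, 2, 3, 14, 10, 5, 16, 7, 9, 11, 8, 6, 13, 4, 15, 1]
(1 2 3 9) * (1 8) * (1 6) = (1 2 3 9 8 6) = [0, 2, 3, 9, 4, 5, 1, 7, 6, 8]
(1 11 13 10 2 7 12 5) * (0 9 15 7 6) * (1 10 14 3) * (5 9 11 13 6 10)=[11, 13, 10, 1, 4, 5, 0, 12, 8, 15, 2, 6, 9, 14, 3, 7]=(0 11 6)(1 13 14 3)(2 10)(7 12 9 15)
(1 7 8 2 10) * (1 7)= [0, 1, 10, 3, 4, 5, 6, 8, 2, 9, 7]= (2 10 7 8)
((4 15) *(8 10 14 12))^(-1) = (4 15)(8 12 14 10)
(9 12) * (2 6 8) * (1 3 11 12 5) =(1 3 11 12 9 5)(2 6 8) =[0, 3, 6, 11, 4, 1, 8, 7, 2, 5, 10, 12, 9]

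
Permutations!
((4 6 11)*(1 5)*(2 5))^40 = (1 2 5)(4 6 11)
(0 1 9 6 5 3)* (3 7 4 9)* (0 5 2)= [1, 3, 0, 5, 9, 7, 2, 4, 8, 6]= (0 1 3 5 7 4 9 6 2)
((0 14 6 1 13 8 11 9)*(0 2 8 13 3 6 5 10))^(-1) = (0 10 5 14)(1 6 3)(2 9 11 8)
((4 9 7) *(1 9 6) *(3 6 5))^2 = (1 7 5 6 9 4 3)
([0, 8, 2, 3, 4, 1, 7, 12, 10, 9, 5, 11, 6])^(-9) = (12)(1 5 10 8)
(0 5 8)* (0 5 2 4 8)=(0 2 4 8 5)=[2, 1, 4, 3, 8, 0, 6, 7, 5]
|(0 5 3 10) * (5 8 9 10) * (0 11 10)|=6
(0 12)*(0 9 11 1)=[12, 0, 2, 3, 4, 5, 6, 7, 8, 11, 10, 1, 9]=(0 12 9 11 1)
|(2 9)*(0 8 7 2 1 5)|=|(0 8 7 2 9 1 5)|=7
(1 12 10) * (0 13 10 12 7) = (0 13 10 1 7) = [13, 7, 2, 3, 4, 5, 6, 0, 8, 9, 1, 11, 12, 10]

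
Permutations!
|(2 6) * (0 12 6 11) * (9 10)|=10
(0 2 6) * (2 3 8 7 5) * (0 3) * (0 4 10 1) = (0 4 10 1)(2 6 3 8 7 5) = [4, 0, 6, 8, 10, 2, 3, 5, 7, 9, 1]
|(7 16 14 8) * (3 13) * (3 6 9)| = |(3 13 6 9)(7 16 14 8)| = 4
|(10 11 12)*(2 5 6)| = |(2 5 6)(10 11 12)| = 3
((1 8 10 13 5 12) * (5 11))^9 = (1 10 11 12 8 13 5)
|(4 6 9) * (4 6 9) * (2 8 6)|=5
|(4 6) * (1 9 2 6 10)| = |(1 9 2 6 4 10)| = 6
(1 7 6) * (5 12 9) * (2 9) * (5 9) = (1 7 6)(2 5 12) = [0, 7, 5, 3, 4, 12, 1, 6, 8, 9, 10, 11, 2]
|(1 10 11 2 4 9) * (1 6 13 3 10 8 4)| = |(1 8 4 9 6 13 3 10 11 2)| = 10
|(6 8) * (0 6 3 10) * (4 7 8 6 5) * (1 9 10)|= 9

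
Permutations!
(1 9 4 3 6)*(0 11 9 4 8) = (0 11 9 8)(1 4 3 6) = [11, 4, 2, 6, 3, 5, 1, 7, 0, 8, 10, 9]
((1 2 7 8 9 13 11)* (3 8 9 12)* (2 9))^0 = (13)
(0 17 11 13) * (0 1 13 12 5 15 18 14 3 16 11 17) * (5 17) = [0, 13, 2, 16, 4, 15, 6, 7, 8, 9, 10, 12, 17, 1, 3, 18, 11, 5, 14] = (1 13)(3 16 11 12 17 5 15 18 14)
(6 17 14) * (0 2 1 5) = (0 2 1 5)(6 17 14) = [2, 5, 1, 3, 4, 0, 17, 7, 8, 9, 10, 11, 12, 13, 6, 15, 16, 14]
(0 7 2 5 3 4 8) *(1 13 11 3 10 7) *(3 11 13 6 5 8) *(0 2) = [1, 6, 8, 4, 3, 10, 5, 0, 2, 9, 7, 11, 12, 13] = (13)(0 1 6 5 10 7)(2 8)(3 4)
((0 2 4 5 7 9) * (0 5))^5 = (0 4 2)(5 9 7)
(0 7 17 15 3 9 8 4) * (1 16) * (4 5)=(0 7 17 15 3 9 8 5 4)(1 16)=[7, 16, 2, 9, 0, 4, 6, 17, 5, 8, 10, 11, 12, 13, 14, 3, 1, 15]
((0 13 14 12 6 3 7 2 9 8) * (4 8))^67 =(0 13 14 12 6 3 7 2 9 4 8)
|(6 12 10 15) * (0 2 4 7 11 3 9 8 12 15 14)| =22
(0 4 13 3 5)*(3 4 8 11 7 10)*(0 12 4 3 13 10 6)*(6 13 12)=[8, 1, 2, 5, 10, 6, 0, 13, 11, 9, 12, 7, 4, 3]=(0 8 11 7 13 3 5 6)(4 10 12)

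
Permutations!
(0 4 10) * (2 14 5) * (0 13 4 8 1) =(0 8 1)(2 14 5)(4 10 13) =[8, 0, 14, 3, 10, 2, 6, 7, 1, 9, 13, 11, 12, 4, 5]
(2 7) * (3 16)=(2 7)(3 16)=[0, 1, 7, 16, 4, 5, 6, 2, 8, 9, 10, 11, 12, 13, 14, 15, 3]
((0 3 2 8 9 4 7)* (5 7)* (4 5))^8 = ((0 3 2 8 9 5 7))^8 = (0 3 2 8 9 5 7)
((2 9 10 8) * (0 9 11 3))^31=((0 9 10 8 2 11 3))^31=(0 8 3 10 11 9 2)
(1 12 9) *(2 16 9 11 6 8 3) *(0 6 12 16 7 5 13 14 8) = (0 6)(1 16 9)(2 7 5 13 14 8 3)(11 12) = [6, 16, 7, 2, 4, 13, 0, 5, 3, 1, 10, 12, 11, 14, 8, 15, 9]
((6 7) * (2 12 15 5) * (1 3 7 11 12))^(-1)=((1 3 7 6 11 12 15 5 2))^(-1)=(1 2 5 15 12 11 6 7 3)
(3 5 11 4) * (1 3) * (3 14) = (1 14 3 5 11 4) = [0, 14, 2, 5, 1, 11, 6, 7, 8, 9, 10, 4, 12, 13, 3]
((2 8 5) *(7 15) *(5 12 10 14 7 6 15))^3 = (2 10 5 12 7 8 14)(6 15)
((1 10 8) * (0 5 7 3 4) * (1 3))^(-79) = ((0 5 7 1 10 8 3 4))^(-79) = (0 5 7 1 10 8 3 4)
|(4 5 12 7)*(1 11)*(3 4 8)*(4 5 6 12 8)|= 12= |(1 11)(3 5 8)(4 6 12 7)|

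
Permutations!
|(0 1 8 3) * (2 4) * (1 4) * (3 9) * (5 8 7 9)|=14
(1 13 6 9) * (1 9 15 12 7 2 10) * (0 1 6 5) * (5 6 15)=[1, 13, 10, 3, 4, 0, 5, 2, 8, 9, 15, 11, 7, 6, 14, 12]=(0 1 13 6 5)(2 10 15 12 7)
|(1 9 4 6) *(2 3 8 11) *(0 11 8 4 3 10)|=20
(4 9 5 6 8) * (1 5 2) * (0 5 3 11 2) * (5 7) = [7, 3, 1, 11, 9, 6, 8, 5, 4, 0, 10, 2] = (0 7 5 6 8 4 9)(1 3 11 2)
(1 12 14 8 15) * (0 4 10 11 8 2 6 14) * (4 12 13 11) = (0 12)(1 13 11 8 15)(2 6 14)(4 10) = [12, 13, 6, 3, 10, 5, 14, 7, 15, 9, 4, 8, 0, 11, 2, 1]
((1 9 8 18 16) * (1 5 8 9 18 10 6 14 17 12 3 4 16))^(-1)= ((1 18)(3 4 16 5 8 10 6 14 17 12))^(-1)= (1 18)(3 12 17 14 6 10 8 5 16 4)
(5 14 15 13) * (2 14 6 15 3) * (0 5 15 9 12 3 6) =[5, 1, 14, 2, 4, 0, 9, 7, 8, 12, 10, 11, 3, 15, 6, 13] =(0 5)(2 14 6 9 12 3)(13 15)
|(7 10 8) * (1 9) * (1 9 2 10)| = 5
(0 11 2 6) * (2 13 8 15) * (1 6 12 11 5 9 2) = (0 5 9 2 12 11 13 8 15 1 6) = [5, 6, 12, 3, 4, 9, 0, 7, 15, 2, 10, 13, 11, 8, 14, 1]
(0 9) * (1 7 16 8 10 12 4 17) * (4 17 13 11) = (0 9)(1 7 16 8 10 12 17)(4 13 11) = [9, 7, 2, 3, 13, 5, 6, 16, 10, 0, 12, 4, 17, 11, 14, 15, 8, 1]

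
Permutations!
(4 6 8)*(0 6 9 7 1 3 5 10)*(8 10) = (0 6 10)(1 3 5 8 4 9 7) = [6, 3, 2, 5, 9, 8, 10, 1, 4, 7, 0]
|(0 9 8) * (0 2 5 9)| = |(2 5 9 8)| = 4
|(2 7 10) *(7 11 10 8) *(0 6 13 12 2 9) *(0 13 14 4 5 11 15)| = 12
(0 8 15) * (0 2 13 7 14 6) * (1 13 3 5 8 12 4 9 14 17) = (0 12 4 9 14 6)(1 13 7 17)(2 3 5 8 15) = [12, 13, 3, 5, 9, 8, 0, 17, 15, 14, 10, 11, 4, 7, 6, 2, 16, 1]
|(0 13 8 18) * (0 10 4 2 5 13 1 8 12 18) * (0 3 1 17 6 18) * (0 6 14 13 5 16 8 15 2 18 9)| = |(0 17 14 13 12 6 9)(1 15 2 16 8 3)(4 18 10)| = 42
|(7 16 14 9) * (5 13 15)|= 12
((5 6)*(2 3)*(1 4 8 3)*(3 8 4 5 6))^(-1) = ((8)(1 5 3 2))^(-1) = (8)(1 2 3 5)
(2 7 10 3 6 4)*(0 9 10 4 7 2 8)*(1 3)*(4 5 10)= [9, 3, 2, 6, 8, 10, 7, 5, 0, 4, 1]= (0 9 4 8)(1 3 6 7 5 10)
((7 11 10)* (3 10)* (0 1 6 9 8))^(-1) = ((0 1 6 9 8)(3 10 7 11))^(-1) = (0 8 9 6 1)(3 11 7 10)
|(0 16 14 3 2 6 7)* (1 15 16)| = |(0 1 15 16 14 3 2 6 7)| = 9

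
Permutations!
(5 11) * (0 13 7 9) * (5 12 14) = [13, 1, 2, 3, 4, 11, 6, 9, 8, 0, 10, 12, 14, 7, 5] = (0 13 7 9)(5 11 12 14)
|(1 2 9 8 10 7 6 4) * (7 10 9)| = 10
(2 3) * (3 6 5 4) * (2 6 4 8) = (2 4 3 6 5 8) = [0, 1, 4, 6, 3, 8, 5, 7, 2]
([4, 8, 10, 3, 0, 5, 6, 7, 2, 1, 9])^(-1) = [4, 9, 8, 3, 0, 5, 6, 7, 1, 10, 2]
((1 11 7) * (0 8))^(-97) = (0 8)(1 7 11)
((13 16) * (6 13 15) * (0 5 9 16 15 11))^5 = (16)(6 15 13)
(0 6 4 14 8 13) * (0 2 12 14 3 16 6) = (2 12 14 8 13)(3 16 6 4) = [0, 1, 12, 16, 3, 5, 4, 7, 13, 9, 10, 11, 14, 2, 8, 15, 6]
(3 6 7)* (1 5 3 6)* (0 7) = (0 7 6)(1 5 3) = [7, 5, 2, 1, 4, 3, 0, 6]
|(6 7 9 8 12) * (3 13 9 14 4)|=9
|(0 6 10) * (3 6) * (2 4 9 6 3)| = 6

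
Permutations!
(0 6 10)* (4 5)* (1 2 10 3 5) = (0 6 3 5 4 1 2 10) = [6, 2, 10, 5, 1, 4, 3, 7, 8, 9, 0]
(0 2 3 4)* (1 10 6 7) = (0 2 3 4)(1 10 6 7) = [2, 10, 3, 4, 0, 5, 7, 1, 8, 9, 6]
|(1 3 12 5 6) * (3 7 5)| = 4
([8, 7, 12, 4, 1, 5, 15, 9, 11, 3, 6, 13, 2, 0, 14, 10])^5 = (0 8 11 13)(2 12)(6 10 15)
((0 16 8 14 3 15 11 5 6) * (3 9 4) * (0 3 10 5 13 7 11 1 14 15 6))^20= (16)(7 13 11)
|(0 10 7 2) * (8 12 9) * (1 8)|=|(0 10 7 2)(1 8 12 9)|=4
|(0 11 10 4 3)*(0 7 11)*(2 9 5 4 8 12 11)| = |(2 9 5 4 3 7)(8 12 11 10)| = 12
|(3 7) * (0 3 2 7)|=|(0 3)(2 7)|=2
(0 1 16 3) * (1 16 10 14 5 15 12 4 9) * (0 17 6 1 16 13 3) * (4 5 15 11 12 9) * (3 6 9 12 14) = (0 13 6 1 10 3 17 9 16)(5 11 14 15 12) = [13, 10, 2, 17, 4, 11, 1, 7, 8, 16, 3, 14, 5, 6, 15, 12, 0, 9]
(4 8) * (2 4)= [0, 1, 4, 3, 8, 5, 6, 7, 2]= (2 4 8)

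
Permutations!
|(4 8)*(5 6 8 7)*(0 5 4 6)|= |(0 5)(4 7)(6 8)|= 2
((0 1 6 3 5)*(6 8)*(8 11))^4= (0 6 1 3 11 5 8)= ((0 1 11 8 6 3 5))^4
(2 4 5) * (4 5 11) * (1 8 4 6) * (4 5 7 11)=(1 8 5 2 7 11 6)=[0, 8, 7, 3, 4, 2, 1, 11, 5, 9, 10, 6]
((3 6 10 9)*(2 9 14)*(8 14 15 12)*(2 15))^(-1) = (2 10 6 3 9)(8 12 15 14)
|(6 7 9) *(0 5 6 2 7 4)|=12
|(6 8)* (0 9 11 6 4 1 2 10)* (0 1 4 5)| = |(0 9 11 6 8 5)(1 2 10)| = 6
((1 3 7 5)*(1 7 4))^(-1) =((1 3 4)(5 7))^(-1) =(1 4 3)(5 7)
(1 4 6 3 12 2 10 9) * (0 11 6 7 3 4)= (0 11 6 4 7 3 12 2 10 9 1)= [11, 0, 10, 12, 7, 5, 4, 3, 8, 1, 9, 6, 2]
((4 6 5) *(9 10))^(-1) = ((4 6 5)(9 10))^(-1) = (4 5 6)(9 10)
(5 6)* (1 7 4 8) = [0, 7, 2, 3, 8, 6, 5, 4, 1] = (1 7 4 8)(5 6)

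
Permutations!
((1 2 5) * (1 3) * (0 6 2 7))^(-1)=(0 7 1 3 5 2 6)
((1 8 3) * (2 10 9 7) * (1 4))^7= ((1 8 3 4)(2 10 9 7))^7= (1 4 3 8)(2 7 9 10)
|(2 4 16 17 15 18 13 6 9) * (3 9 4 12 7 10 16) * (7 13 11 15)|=84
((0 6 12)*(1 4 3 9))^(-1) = (0 12 6)(1 9 3 4)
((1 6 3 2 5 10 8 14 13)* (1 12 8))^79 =(1 6 3 2 5 10)(8 12 13 14) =((1 6 3 2 5 10)(8 14 13 12))^79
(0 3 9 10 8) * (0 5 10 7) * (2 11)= [3, 1, 11, 9, 4, 10, 6, 0, 5, 7, 8, 2]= (0 3 9 7)(2 11)(5 10 8)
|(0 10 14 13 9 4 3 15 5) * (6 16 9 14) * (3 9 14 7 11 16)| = |(0 10 6 3 15 5)(4 9)(7 11 16 14 13)| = 30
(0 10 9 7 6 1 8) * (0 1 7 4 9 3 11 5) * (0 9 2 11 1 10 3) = (0 3 1 8 10)(2 11 5 9 4)(6 7) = [3, 8, 11, 1, 2, 9, 7, 6, 10, 4, 0, 5]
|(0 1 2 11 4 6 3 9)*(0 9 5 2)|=|(0 1)(2 11 4 6 3 5)|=6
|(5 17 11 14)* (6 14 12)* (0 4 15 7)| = 12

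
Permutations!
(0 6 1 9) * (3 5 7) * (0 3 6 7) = (0 7 6 1 9 3 5) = [7, 9, 2, 5, 4, 0, 1, 6, 8, 3]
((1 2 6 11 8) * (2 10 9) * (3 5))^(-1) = (1 8 11 6 2 9 10)(3 5)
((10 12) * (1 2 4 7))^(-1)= (1 7 4 2)(10 12)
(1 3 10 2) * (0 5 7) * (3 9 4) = (0 5 7)(1 9 4 3 10 2) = [5, 9, 1, 10, 3, 7, 6, 0, 8, 4, 2]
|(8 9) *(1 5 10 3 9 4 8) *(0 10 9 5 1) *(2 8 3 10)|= |(10)(0 2 8 4 3 5 9)|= 7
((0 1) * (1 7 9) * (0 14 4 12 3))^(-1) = (0 3 12 4 14 1 9 7)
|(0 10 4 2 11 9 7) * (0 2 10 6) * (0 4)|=|(0 6 4 10)(2 11 9 7)|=4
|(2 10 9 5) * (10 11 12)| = 6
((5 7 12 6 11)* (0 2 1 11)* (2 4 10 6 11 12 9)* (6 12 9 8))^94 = (0 11 6 12 8 10 7 4 5)(1 9 2)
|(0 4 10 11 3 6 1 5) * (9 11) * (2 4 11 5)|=|(0 11 3 6 1 2 4 10 9 5)|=10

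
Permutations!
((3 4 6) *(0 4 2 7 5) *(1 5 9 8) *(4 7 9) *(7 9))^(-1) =((0 9 8 1 5)(2 7 4 6 3))^(-1) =(0 5 1 8 9)(2 3 6 4 7)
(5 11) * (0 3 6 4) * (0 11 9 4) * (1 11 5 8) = (0 3 6)(1 11 8)(4 5 9) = [3, 11, 2, 6, 5, 9, 0, 7, 1, 4, 10, 8]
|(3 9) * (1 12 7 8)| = 4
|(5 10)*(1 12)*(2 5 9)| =4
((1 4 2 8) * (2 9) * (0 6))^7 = (0 6)(1 9 8 4 2) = ((0 6)(1 4 9 2 8))^7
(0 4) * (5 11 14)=(0 4)(5 11 14)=[4, 1, 2, 3, 0, 11, 6, 7, 8, 9, 10, 14, 12, 13, 5]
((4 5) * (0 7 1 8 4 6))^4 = (0 4 7 5 1 6 8)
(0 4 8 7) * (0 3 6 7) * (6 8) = (0 4 6 7 3 8) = [4, 1, 2, 8, 6, 5, 7, 3, 0]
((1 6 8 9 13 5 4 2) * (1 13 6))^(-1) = ((2 13 5 4)(6 8 9))^(-1) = (2 4 5 13)(6 9 8)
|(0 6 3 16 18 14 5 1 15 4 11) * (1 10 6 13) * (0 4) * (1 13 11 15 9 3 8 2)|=|(0 11 4 15)(1 9 3 16 18 14 5 10 6 8 2)|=44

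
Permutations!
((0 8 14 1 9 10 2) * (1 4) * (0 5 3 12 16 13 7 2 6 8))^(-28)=((1 9 10 6 8 14 4)(2 5 3 12 16 13 7))^(-28)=(16)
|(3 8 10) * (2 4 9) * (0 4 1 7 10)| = 9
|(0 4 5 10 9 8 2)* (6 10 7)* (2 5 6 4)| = 14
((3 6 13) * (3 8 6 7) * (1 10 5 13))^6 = (13)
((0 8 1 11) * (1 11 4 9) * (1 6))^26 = (0 11 8)(1 9)(4 6) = ((0 8 11)(1 4 9 6))^26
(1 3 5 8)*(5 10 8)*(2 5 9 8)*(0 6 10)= [6, 3, 5, 0, 4, 9, 10, 7, 1, 8, 2]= (0 6 10 2 5 9 8 1 3)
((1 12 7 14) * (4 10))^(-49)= (1 14 7 12)(4 10)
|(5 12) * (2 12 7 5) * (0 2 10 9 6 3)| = |(0 2 12 10 9 6 3)(5 7)| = 14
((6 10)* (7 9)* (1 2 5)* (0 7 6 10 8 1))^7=((10)(0 7 9 6 8 1 2 5))^7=(10)(0 5 2 1 8 6 9 7)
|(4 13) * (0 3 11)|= 6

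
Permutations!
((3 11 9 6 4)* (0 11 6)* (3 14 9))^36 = ((0 11 3 6 4 14 9))^36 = (0 11 3 6 4 14 9)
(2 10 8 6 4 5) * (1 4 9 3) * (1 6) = [0, 4, 10, 6, 5, 2, 9, 7, 1, 3, 8] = (1 4 5 2 10 8)(3 6 9)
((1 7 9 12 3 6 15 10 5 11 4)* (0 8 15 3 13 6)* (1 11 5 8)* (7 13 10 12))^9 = (0 3 6 13 1)(4 11)(7 9)(8 15 12 10)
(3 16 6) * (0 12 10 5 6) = [12, 1, 2, 16, 4, 6, 3, 7, 8, 9, 5, 11, 10, 13, 14, 15, 0] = (0 12 10 5 6 3 16)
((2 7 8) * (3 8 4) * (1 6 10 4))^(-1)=(1 7 2 8 3 4 10 6)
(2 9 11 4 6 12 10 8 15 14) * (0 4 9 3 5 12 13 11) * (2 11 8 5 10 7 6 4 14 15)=[14, 1, 3, 10, 4, 12, 13, 6, 2, 0, 5, 9, 7, 8, 11, 15]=(15)(0 14 11 9)(2 3 10 5 12 7 6 13 8)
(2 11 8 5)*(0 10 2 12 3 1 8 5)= (0 10 2 11 5 12 3 1 8)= [10, 8, 11, 1, 4, 12, 6, 7, 0, 9, 2, 5, 3]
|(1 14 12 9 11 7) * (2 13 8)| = 6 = |(1 14 12 9 11 7)(2 13 8)|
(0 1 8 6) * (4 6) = (0 1 8 4 6) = [1, 8, 2, 3, 6, 5, 0, 7, 4]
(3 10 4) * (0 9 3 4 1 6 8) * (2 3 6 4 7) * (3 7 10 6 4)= (0 9 4 10 1 3 6 8)(2 7)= [9, 3, 7, 6, 10, 5, 8, 2, 0, 4, 1]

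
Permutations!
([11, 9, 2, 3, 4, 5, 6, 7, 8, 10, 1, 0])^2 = [0, 10, 2, 3, 4, 5, 6, 7, 8, 1, 9, 11]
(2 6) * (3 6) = (2 3 6) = [0, 1, 3, 6, 4, 5, 2]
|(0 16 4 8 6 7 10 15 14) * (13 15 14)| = 8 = |(0 16 4 8 6 7 10 14)(13 15)|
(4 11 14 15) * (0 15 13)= (0 15 4 11 14 13)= [15, 1, 2, 3, 11, 5, 6, 7, 8, 9, 10, 14, 12, 0, 13, 4]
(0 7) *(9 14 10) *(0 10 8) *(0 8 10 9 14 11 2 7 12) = [12, 1, 7, 3, 4, 5, 6, 9, 8, 11, 14, 2, 0, 13, 10] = (0 12)(2 7 9 11)(10 14)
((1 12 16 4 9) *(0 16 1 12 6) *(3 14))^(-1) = ((0 16 4 9 12 1 6)(3 14))^(-1) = (0 6 1 12 9 4 16)(3 14)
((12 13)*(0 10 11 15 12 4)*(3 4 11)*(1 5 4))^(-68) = (15)(0 5 3)(1 10 4)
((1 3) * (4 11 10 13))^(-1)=((1 3)(4 11 10 13))^(-1)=(1 3)(4 13 10 11)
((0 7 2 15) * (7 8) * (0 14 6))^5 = ((0 8 7 2 15 14 6))^5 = (0 14 2 8 6 15 7)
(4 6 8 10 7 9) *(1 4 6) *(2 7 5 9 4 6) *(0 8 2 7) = (0 8 10 5 9 7 4 1 6 2) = [8, 6, 0, 3, 1, 9, 2, 4, 10, 7, 5]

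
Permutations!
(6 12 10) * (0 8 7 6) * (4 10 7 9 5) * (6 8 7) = (0 7 8 9 5 4 10)(6 12) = [7, 1, 2, 3, 10, 4, 12, 8, 9, 5, 0, 11, 6]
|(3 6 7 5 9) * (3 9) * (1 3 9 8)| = |(1 3 6 7 5 9 8)| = 7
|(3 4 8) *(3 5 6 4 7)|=|(3 7)(4 8 5 6)|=4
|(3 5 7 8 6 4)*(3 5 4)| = 6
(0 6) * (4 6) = (0 4 6) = [4, 1, 2, 3, 6, 5, 0]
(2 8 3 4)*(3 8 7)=(8)(2 7 3 4)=[0, 1, 7, 4, 2, 5, 6, 3, 8]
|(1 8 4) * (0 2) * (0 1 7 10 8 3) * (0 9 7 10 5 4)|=|(0 2 1 3 9 7 5 4 10 8)|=10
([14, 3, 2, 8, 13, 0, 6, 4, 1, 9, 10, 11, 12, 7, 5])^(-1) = [5, 8, 2, 1, 7, 14, 6, 13, 3, 9, 10, 11, 12, 4, 0]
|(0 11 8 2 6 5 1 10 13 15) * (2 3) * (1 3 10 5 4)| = 6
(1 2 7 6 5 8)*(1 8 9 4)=(1 2 7 6 5 9 4)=[0, 2, 7, 3, 1, 9, 5, 6, 8, 4]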